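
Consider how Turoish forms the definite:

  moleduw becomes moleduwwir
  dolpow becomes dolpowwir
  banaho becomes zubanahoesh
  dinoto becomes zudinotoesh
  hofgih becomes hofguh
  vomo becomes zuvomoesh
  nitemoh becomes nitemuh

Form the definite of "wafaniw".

wafaniwwir

vomo and dolpow both have last vowel 'o' yet inflect differently (zuvomoesh, dolpowwir), so the last vowel is not what conditions the rule; the final letter is.
"wafaniw" ends in -w. The stems ending in -w (dolpow → dolpowwir, moleduw → moleduwwir) double the final consonant and add -ir.
The other patterns: stems ending in -o add zu- … -esh around the stem; stems ending in -h change the last vowel to 'u'.
So wafaniw → wafaniwwir.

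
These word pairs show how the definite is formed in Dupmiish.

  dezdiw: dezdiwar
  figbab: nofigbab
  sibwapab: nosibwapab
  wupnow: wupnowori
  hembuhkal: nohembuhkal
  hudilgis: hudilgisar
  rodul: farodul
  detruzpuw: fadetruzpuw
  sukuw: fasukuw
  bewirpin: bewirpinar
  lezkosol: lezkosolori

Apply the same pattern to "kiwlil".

kiwlilar

hembuhkal and rodul both end in -l yet inflect differently (nohembuhkal, farodul), so the final letter is not what conditions the rule; the last vowel is.
"kiwlil" has last vowel 'i'. The stems whose last vowel is 'i' (bewirpin → bewirpinar, hudilgis → hudilgisar, dezdiw → dezdiwar) add -ar.
So kiwlil → kiwlilar.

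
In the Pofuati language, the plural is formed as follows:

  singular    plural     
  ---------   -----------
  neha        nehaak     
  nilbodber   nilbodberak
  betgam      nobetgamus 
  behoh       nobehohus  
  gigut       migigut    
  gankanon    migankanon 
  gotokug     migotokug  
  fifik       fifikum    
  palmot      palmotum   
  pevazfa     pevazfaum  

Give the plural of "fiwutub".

"fiwutub" begins with f-. The one such stem in the data (fifik → fifikum) adds -um, so the same rule applies.
So fiwutub → fiwutubum.

fiwutubum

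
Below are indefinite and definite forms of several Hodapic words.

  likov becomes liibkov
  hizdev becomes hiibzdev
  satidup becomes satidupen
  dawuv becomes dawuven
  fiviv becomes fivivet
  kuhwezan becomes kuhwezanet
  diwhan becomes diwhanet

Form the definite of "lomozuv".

"lomozuv" has last vowel 'u'. The stems whose last vowel is 'u' (satidup → satidupen, dawuv → dawuven) add -en.
The other patterns: stems whose last vowel is 'e' or 'o' insert -ib- after the first vowel; stems whose last vowel is 'a' or 'i' add -et.
So lomozuv → lomozuven.

lomozuven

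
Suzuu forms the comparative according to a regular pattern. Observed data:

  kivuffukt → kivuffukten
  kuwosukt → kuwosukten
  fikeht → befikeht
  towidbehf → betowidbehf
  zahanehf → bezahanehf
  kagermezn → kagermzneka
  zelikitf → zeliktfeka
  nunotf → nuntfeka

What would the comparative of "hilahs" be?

behilahs

kivuffukt and fikeht both end in -t yet inflect differently (kivuffukten, befikeht), so the final letter is not what conditions the rule; the second-to-last letter is.
"hilahs" has second-to-last letter 'h'. The stems whose second-to-last letter is 'h' (fikeht → befikeht, towidbehf → betowidbehf, zahanehf → bezahanehf) add the prefix be-.
So hilahs → behilahs.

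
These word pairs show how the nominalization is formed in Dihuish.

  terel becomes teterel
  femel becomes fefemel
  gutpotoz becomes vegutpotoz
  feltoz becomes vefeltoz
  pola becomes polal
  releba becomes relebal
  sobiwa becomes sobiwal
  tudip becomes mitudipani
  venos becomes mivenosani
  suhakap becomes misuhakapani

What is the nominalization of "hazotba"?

gutpotoz and venos both have last vowel 'o' yet inflect differently (vegutpotoz, mivenosani), so the last vowel is not what conditions the rule; the final letter is.
"hazotba" ends in -a. The stems ending in -a (pola → polal, releba → relebal, sobiwa → sobiwal) drop the final letter and add -al.
The other patterns: stems ending in -l repeat the first consonant+vowel as a prefix; stems ending in -z add the prefix ve-; stems ending in -p or -s add mi- … -ani around the stem.
So hazotba → hazotbal.

hazotbal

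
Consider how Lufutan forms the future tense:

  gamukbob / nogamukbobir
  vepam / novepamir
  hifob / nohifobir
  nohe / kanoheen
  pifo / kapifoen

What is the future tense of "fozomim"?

nofozomimir

pifo and gamukbob both have last vowel 'o' yet inflect differently (kapifoen, nogamukbobir), so the last vowel is not what conditions the rule; whether the stem ends in a vowel or a consonant is.
"fozomim" ends in a consonant. The stems ending in a consonant (vepam → novepamir, gamukbob → nogamukbobir, hifob → nohifobir) add no- … -ir around the stem.
The other pattern: stems ending in a vowel add ka- … -en around the stem.
So fozomim → nofozomimir.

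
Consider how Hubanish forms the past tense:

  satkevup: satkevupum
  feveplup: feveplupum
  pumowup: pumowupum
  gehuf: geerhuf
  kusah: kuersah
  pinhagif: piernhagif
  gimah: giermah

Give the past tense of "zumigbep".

zumigbepum

satkevup and gehuf both have last vowel 'u' yet inflect differently (satkevupum, geerhuf), so the last vowel is not what conditions the rule; the final letter is.
"zumigbep" ends in -p. The stems ending in -p (satkevup → satkevupum, feveplup → feveplupum, pumowup → pumowupum) add -um.
The other pattern: stems ending in -f or -h insert -er- after the first vowel.
So zumigbep → zumigbepum.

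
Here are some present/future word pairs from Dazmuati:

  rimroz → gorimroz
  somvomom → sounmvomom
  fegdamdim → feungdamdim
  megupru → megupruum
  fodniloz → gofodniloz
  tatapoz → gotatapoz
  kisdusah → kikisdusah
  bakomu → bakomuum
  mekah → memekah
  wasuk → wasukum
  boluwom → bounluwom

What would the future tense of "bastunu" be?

"bastunu" ends in -u. The stems ending in -u (bakomu → bakomuum, megupru → megupruum) add -um.
The other patterns: stems ending in -z add the prefix go-; stems ending in -h repeat the first consonant+vowel as a prefix; stems ending in -m insert -un- after the first vowel.
So bastunu → bastunuum.

bastunuum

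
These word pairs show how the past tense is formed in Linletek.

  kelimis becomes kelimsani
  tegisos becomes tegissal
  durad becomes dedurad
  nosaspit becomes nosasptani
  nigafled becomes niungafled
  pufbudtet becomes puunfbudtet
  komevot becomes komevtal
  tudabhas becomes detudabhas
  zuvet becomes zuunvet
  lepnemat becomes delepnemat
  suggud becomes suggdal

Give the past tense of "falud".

faldal

"falud" has last vowel 'u'. The one such stem in the data (suggud → suggdal) deletes the last vowel and adds -al (as do tegisos, komevot), so the same rule applies.
The other patterns: stems whose last vowel is 'a' add the prefix de-; stems whose last vowel is 'e' insert -un- after the first vowel; stems whose last vowel is 'i' delete the last vowel and add -ani.
So falud → faldal.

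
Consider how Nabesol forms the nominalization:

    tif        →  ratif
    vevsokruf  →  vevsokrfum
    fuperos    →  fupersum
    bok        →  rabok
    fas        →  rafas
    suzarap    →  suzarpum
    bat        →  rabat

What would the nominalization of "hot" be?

vevsokruf and tif both end in -f yet inflect differently (vevsokrfum, ratif), so the final letter is not what conditions the rule; the number of vowels is.
"hot" has 1 vowel. The stems with 1 vowel (tif → ratif, bok → rabok, bat → rabat) add the prefix ra-.
The other pattern: stems with 3 vowels delete the last vowel and add -um.
So hot → rahot.

rahot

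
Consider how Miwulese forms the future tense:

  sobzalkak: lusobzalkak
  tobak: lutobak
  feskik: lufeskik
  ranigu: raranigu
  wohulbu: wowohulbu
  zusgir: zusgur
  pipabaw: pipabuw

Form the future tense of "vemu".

feskik and zusgir both have last vowel 'i' yet inflect differently (lufeskik, zusgur), so the last vowel is not what conditions the rule; the final letter is.
"vemu" ends in -u. The stems ending in -u (ranigu → raranigu, wohulbu → wowohulbu) repeat the first consonant+vowel as a prefix.
The other patterns: stems ending in -k add the prefix lu-; stems ending in -r or -w change the last vowel to 'u'.
So vemu → vevemu.

vevemu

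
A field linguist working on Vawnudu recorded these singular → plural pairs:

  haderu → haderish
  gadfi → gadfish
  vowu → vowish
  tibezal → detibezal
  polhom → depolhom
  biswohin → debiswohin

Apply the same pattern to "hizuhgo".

"hizuhgo" ends in a vowel. The stems ending in a vowel (haderu → haderish, gadfi → gadfish, vowu → vowish) drop the final letter and add -ish.
The other pattern: stems ending in a consonant add the prefix de-.
So hizuhgo → hizuhgish.

hizuhgish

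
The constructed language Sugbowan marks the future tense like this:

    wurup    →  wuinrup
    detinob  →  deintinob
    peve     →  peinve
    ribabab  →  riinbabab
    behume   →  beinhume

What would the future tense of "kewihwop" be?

Every pair shown (wurup → wuinrup, detinob → deintinob, peve → peinve, …) follows the same rule: insert -in- after the first vowel.
So kewihwop → keinwihwop.

keinwihwop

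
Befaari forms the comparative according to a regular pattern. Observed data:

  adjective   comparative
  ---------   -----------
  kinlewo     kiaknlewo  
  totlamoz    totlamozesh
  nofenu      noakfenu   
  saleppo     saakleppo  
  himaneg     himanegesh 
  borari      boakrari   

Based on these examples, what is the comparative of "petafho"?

peaktafho

totlamoz and kinlewo both have last vowel 'o' yet inflect differently (totlamozesh, kiaknlewo), so the last vowel is not what conditions the rule; whether the stem ends in a vowel or a consonant is.
"petafho" ends in a vowel. The stems ending in a vowel (nofenu → noakfenu, kinlewo → kiaknlewo, borari → boakrari) insert -ak- after the first vowel.
So petafho → peaktafho.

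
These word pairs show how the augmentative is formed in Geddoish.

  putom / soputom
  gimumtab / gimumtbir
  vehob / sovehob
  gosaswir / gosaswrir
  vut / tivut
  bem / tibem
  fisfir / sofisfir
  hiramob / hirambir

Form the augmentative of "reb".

bem and putom both end in -m yet inflect differently (tibem, soputom), so the final letter is not what conditions the rule; the number of vowels is.
"reb" has 1 vowel. The stems with 1 vowel (vut → tivut, bem → tibem) add the prefix ti-.
The other patterns: stems with 2 vowels add the prefix so-; stems with 3 vowels delete the last vowel and add -ir.
So reb → tireb.

tireb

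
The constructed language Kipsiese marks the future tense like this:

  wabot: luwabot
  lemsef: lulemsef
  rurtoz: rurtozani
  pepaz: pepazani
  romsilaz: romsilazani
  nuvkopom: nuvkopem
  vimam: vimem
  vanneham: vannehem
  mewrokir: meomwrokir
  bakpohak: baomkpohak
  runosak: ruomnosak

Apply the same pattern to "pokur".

poomkur

"pokur" ends in -r. The one such stem in the data (mewrokir → meomwrokir) inserts -om- after the first vowel (as do bakpohak, runosak), so the same rule applies.
The other patterns: stems ending in -f or -t add the prefix lu-; stems ending in -z add -ani; stems ending in -m change the last vowel to 'e'.
So pokur → poomkur.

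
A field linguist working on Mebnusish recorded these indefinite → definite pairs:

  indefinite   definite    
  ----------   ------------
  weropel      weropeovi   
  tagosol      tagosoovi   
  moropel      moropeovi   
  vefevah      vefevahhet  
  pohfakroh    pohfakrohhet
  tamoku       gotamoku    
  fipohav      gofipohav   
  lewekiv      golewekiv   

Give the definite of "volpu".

govolpu

tagosol and pohfakroh both have last vowel 'o' yet inflect differently (tagosoovi, pohfakrohhet), so the last vowel is not what conditions the rule; the final letter is.
"volpu" ends in -u. The one such stem in the data (tamoku → gotamoku) adds the prefix go-, so the same rule applies.
So volpu → govolpu.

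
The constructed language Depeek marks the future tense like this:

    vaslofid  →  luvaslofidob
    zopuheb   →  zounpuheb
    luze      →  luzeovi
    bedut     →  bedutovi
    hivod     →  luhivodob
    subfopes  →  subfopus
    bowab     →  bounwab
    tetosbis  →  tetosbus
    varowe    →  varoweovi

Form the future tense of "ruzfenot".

vaslofid and tetosbis both have last vowel 'i' yet inflect differently (luvaslofidob, tetosbus), so the last vowel is not what conditions the rule; the final letter is.
"ruzfenot" ends in -t. The one such stem in the data (bedut → bedutovi) adds -ovi, so the same rule applies.
The other patterns: stems ending in -d add lu- … -ob around the stem; stems ending in -s change the last vowel to 'u'; stems ending in -b insert -un- after the first vowel.
So ruzfenot → ruzfenotovi.

ruzfenotovi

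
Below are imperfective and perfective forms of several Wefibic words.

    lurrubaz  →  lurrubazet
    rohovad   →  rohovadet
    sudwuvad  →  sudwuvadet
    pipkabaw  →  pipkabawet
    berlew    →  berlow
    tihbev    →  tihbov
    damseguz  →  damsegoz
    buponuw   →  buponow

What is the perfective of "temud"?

pipkabaw and berlew both end in -w yet inflect differently (pipkabawet, berlow), so the final letter is not what conditions the rule; the last vowel is.
"temud" has last vowel 'u'. The stems whose last vowel is 'u' (damseguz → damsegoz, buponuw → buponow) change the last vowel to 'o'.
So temud → temod.

temod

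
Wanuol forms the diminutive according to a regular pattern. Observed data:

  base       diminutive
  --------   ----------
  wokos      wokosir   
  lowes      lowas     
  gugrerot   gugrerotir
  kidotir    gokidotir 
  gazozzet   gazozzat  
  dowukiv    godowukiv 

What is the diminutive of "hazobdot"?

hazobdotir

"hazobdot" has last vowel 'o'. The stems whose last vowel is 'o' (gugrerot → gugrerotir, wokos → wokosir) add -ir.
The other patterns: stems whose last vowel is 'e' change the last vowel to 'a'; stems whose last vowel is 'i' add the prefix go-.
So hazobdot → hazobdotir.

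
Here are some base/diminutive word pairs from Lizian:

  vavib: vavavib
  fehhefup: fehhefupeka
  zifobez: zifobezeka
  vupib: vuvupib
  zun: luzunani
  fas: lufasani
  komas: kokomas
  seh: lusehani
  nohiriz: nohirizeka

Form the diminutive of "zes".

"zes" has 1 vowel. The stems with 1 vowel (seh → lusehani, zun → luzunani, fas → lufasani) add lu- … -ani around the stem.
The other patterns: stems with 2 vowels repeat the first consonant+vowel as a prefix; stems with 3 vowels add -eka.
So zes → luzesani.

luzesani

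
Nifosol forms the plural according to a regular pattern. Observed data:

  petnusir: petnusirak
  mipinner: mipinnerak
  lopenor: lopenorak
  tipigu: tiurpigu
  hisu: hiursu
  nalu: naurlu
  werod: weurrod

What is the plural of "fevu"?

lopenor and werod both have last vowel 'o' yet inflect differently (lopenorak, weurrod), so the last vowel is not what conditions the rule; the final letter is.
"fevu" ends in -u. The stems ending in -u (tipigu → tiurpigu, hisu → hiursu, nalu → naurlu) insert -ur- after the first vowel.
So fevu → feurvu.

feurvu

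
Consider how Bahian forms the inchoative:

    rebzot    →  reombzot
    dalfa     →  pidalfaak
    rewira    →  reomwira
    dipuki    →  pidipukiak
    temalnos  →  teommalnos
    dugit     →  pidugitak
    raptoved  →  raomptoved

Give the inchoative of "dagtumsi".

dalfa and rewira both end in -a yet inflect differently (pidalfaak, reomwira), so the final letter is not what conditions the rule; the first letter is.
"dagtumsi" begins with d-. The stems beginning with d- (dipuki → pidipukiak, dugit → pidugitak, dalfa → pidalfaak) add pi- … -ak around the stem.
So dagtumsi → pidagtumsiak.

pidagtumsiak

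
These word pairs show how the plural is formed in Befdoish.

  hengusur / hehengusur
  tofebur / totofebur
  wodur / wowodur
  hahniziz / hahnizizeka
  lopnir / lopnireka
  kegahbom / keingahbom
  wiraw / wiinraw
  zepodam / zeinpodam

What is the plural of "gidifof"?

giindifof

hengusur and lopnir both end in -r yet inflect differently (hehengusur, lopnireka), so the final letter is not what conditions the rule; the last vowel is.
"gidifof" has last vowel 'o'. The one such stem in the data (kegahbom → keingahbom) inserts -in- after the first vowel (as do wiraw, zepodam), so the same rule applies.
So gidifof → giindifof.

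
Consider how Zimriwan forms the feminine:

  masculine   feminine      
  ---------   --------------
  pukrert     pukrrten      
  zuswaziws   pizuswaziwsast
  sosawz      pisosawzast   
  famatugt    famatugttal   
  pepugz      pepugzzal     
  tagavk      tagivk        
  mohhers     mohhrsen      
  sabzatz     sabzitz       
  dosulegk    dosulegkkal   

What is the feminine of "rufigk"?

sosawz and pepugz both end in -z yet inflect differently (pisosawzast, pepugzzal), so the final letter is not what conditions the rule; the second-to-last letter is.
"rufigk" has second-to-last letter 'g'. The stems whose second-to-last letter is 'g' (pepugz → pepugzzal, famatugt → famatugttal, dosulegk → dosulegkkal) double the final consonant and add -al.
The other patterns: stems whose second-to-last letter is 'w' add pi- … -ast around the stem; stems whose second-to-last letter is 'r' delete the last vowel and add -en; stems whose second-to-last letter is 't' or 'v' change the last vowel to 'i'.
So rufigk → rufigkkal.

rufigkkal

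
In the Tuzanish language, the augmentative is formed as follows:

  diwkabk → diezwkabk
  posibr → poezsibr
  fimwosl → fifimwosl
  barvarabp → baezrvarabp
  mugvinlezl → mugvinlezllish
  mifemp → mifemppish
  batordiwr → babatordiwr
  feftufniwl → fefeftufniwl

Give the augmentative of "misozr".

"misozr" has second-to-last letter 'z'. The one such stem in the data (mugvinlezl → mugvinlezllish) doubles the final consonant and adds -ish (as does mifemp), so the same rule applies.
The other patterns: stems whose second-to-last letter is 's' or 'w' repeat the first consonant+vowel as a prefix; stems whose second-to-last letter is 'b' insert -ez- after the first vowel.
So misozr → misozrrish.

misozrrish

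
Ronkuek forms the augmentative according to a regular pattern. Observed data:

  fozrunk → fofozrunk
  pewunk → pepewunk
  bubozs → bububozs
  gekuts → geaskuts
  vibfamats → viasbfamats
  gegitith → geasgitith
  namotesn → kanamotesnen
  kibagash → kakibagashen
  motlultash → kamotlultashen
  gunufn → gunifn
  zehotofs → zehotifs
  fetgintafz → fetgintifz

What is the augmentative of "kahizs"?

kakahizs

bubozs and gekuts both end in -s yet inflect differently (bububozs, geaskuts), so the final letter is not what conditions the rule; the second-to-last letter is.
"kahizs" has second-to-last letter 'z'. The one such stem in the data (bubozs → bububozs) repeats the first consonant+vowel as a prefix (as do fozrunk, pewunk), so the same rule applies.
So kahizs → kakahizs.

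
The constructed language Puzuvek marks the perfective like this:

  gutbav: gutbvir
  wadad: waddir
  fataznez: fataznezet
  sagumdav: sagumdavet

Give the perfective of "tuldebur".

sagumdav and gutbav both end in -v yet inflect differently (sagumdavet, gutbvir), so the final letter is not what conditions the rule; the number of vowels is.
"tuldebur" has 3 vowels. The stems with 3 vowels (fataznez → fataznezet, sagumdav → sagumdavet) add -et.
The other pattern: stems with 2 vowels delete the last vowel and add -ir.
So tuldebur → tuldeburet.

tuldeburet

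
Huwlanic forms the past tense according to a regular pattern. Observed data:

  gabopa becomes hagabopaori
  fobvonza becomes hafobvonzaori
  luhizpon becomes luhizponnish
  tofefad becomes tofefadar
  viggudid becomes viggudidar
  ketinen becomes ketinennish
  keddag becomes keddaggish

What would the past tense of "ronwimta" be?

"ronwimta" ends in -a. The stems ending in -a (fobvonza → hafobvonzaori, gabopa → hagabopaori) add ha- … -ori around the stem.
So ronwimta → haronwimtaori.

haronwimtaori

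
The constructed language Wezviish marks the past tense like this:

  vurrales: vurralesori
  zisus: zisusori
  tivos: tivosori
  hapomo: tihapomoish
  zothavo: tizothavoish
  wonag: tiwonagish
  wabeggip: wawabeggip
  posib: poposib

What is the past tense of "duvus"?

duvusori

tivos and hapomo both have last vowel 'o' yet inflect differently (tivosori, tihapomoish), so the last vowel is not what conditions the rule; the final letter is.
"duvus" ends in -s. The stems ending in -s (vurrales → vurralesori, zisus → zisusori, tivos → tivosori) add -ori.
The other patterns: stems ending in -g or -o add ti- … -ish around the stem; stems ending in -b or -p repeat the first consonant+vowel as a prefix.
So duvus → duvusori.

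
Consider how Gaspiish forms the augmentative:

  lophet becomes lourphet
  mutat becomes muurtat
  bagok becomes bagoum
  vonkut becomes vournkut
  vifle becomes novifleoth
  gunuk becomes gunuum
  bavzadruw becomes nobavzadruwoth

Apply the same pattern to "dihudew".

gunuk and vonkut both have last vowel 'u' yet inflect differently (gunuum, vournkut), so the last vowel is not what conditions the rule; the final letter is.
"dihudew" ends in -w. The one such stem in the data (bavzadruw → nobavzadruwoth) adds no- … -oth around the stem, so the same rule applies.
So dihudew → nodihudewoth.

nodihudewoth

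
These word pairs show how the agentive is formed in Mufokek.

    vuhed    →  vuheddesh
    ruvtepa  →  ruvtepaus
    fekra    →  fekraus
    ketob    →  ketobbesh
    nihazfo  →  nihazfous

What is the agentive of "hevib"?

ketob and nihazfo both have last vowel 'o' yet inflect differently (ketobbesh, nihazfous), so the last vowel is not what conditions the rule; whether the stem ends in a vowel or a consonant is.
"hevib" ends in a consonant. The stems ending in a consonant (ketob → ketobbesh, vuhed → vuheddesh) double the final consonant and add -esh.
So hevib → hevibbesh.

hevibbesh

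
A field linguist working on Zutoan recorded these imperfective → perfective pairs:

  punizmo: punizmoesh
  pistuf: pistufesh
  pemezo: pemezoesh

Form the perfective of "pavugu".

pavuguesh

Every pair shown (punizmo → punizmoesh, pistuf → pistufesh, pemezo → pemezoesh) follows the same rule: add -esh.
So pavugu → pavuguesh.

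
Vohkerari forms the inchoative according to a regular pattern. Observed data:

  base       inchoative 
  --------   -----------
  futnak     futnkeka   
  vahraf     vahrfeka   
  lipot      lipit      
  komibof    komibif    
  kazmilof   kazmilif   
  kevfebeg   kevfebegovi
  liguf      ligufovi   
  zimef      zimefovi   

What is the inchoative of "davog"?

davig

"davog" has last vowel 'o'. The stems whose last vowel is 'o' (lipot → lipit, komibof → komibif, kazmilof → kazmilif) change the last vowel to 'i'.
The other patterns: stems whose last vowel is 'a' delete the last vowel and add -eka; stems whose last vowel is 'e' or 'u' add -ovi.
So davog → davig.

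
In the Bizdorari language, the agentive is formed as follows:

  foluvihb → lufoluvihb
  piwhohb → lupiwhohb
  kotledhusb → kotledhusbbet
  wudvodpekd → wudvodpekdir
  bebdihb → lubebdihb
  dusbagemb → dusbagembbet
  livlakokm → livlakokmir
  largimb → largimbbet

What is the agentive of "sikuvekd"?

"sikuvekd" has second-to-last letter 'k'. The stems whose second-to-last letter is 'k' (wudvodpekd → wudvodpekdir, livlakokm → livlakokmir) add -ir.
So sikuvekd → sikuvekdir.

sikuvekdir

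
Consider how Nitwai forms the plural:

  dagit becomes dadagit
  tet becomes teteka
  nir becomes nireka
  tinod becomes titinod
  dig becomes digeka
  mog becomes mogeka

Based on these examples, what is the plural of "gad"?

tet and dagit both end in -t yet inflect differently (teteka, dadagit), so the final letter is not what conditions the rule; the number of vowels is.
"gad" has 1 vowel. The stems with 1 vowel (nir → nireka, dig → digeka, tet → teteka) add -eka.
So gad → gadeka.

gadeka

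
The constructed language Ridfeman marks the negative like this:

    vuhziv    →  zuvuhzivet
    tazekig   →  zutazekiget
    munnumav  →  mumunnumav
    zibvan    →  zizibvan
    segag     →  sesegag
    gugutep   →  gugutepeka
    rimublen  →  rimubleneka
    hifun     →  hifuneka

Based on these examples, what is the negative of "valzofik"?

vuhziv and munnumav both end in -v yet inflect differently (zuvuhzivet, mumunnumav), so the final letter is not what conditions the rule; the last vowel is.
"valzofik" has last vowel 'i'. The stems whose last vowel is 'i' (vuhziv → zuvuhzivet, tazekig → zutazekiget) add zu- … -et around the stem.
So valzofik → zuvalzofiket.

zuvalzofiket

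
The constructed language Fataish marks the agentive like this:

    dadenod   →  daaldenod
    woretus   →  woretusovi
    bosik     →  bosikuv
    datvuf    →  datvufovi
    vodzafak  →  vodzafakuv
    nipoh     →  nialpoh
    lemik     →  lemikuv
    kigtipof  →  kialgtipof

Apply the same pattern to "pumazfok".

kigtipof and datvuf both end in -f yet inflect differently (kialgtipof, datvufovi), so the final letter is not what conditions the rule; the last vowel is.
"pumazfok" has last vowel 'o'. The stems whose last vowel is 'o' (nipoh → nialpoh, kigtipof → kialgtipof, dadenod → daaldenod) insert -al- after the first vowel.
So pumazfok → pualmazfok.

pualmazfok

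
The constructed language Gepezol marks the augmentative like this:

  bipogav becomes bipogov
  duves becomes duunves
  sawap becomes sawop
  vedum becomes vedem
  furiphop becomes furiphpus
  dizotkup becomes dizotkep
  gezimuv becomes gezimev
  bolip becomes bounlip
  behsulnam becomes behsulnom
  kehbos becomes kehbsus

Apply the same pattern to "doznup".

vedum and behsulnam both end in -m yet inflect differently (vedem, behsulnom), so the final letter is not what conditions the rule; the last vowel is.
"doznup" has last vowel 'u'. The stems whose last vowel is 'u' (vedum → vedem, dizotkup → dizotkep, gezimuv → gezimev) change the last vowel to 'e'.
So doznup → doznep.

doznep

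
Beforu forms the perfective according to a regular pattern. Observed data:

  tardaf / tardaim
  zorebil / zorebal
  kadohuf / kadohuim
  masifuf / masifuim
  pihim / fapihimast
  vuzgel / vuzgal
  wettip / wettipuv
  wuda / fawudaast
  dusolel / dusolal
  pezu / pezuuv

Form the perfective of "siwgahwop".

siwgahwopuv

"siwgahwop" ends in -p. The one such stem in the data (wettip → wettipuv) adds -uv, so the same rule applies.
So siwgahwop → siwgahwopuv.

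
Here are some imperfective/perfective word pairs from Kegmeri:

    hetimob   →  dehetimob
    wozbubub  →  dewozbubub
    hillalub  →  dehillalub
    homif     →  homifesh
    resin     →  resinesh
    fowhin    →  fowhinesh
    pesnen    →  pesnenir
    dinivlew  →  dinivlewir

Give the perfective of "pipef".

"pipef" has last vowel 'e'. The stems whose last vowel is 'e' (pesnen → pesnenir, dinivlew → dinivlewir) add -ir.
The other patterns: stems whose last vowel is 'o' or 'u' add the prefix de-; stems whose last vowel is 'i' add -esh.
So pipef → pipefir.

pipefir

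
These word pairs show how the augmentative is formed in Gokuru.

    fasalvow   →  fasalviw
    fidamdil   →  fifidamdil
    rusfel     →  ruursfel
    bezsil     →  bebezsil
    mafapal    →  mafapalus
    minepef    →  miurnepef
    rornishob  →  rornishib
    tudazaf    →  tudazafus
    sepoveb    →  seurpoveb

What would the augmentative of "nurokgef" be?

tudazaf and minepef both end in -f yet inflect differently (tudazafus, miurnepef), so the final letter is not what conditions the rule; the last vowel is.
"nurokgef" has last vowel 'e'. The stems whose last vowel is 'e' (minepef → miurnepef, rusfel → ruursfel, sepoveb → seurpoveb) insert -ur- after the first vowel.
So nurokgef → nuurrokgef.

nuurrokgef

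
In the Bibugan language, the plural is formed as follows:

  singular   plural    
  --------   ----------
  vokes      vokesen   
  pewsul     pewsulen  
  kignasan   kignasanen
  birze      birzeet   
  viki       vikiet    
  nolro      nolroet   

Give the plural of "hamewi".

hamewiet

vokes and birze both have last vowel 'e' yet inflect differently (vokesen, birzeet), so the last vowel is not what conditions the rule; whether the stem ends in a vowel or a consonant is.
"hamewi" ends in a vowel. The stems ending in a vowel (birze → birzeet, viki → vikiet, nolro → nolroet) add -et.
So hamewi → hamewiet.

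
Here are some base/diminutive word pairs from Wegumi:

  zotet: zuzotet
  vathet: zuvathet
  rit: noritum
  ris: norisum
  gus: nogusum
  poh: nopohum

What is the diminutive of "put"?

zotet and rit both end in -t yet inflect differently (zuzotet, noritum), so the final letter is not what conditions the rule; the number of vowels is.
"put" has 1 vowel. The stems with 1 vowel (rit → noritum, ris → norisum, gus → nogusum) add no- … -um around the stem.
The other pattern: stems with 2 vowels add the prefix zu-.
So put → noputum.

noputum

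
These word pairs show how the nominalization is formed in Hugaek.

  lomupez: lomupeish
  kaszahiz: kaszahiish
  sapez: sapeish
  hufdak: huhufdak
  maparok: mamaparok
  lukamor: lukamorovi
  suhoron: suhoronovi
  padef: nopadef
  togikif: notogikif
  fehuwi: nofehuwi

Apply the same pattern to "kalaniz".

"kalaniz" ends in -z. The stems ending in -z (lomupez → lomupeish, kaszahiz → kaszahiish, sapez → sapeish) drop the final letter and add -ish.
The other patterns: stems ending in -k repeat the first consonant+vowel as a prefix; stems ending in -n or -r add -ovi; stems ending in -f or -i add the prefix no-.
So kalaniz → kalaniish.

kalaniish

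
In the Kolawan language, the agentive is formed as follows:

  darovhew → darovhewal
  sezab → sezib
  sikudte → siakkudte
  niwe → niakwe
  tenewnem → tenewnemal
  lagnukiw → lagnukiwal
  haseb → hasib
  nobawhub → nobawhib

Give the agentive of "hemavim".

"hemavim" ends in -m. The one such stem in the data (tenewnem → tenewnemal) adds -al, so the same rule applies.
So hemavim → hemavimal.

hemavimal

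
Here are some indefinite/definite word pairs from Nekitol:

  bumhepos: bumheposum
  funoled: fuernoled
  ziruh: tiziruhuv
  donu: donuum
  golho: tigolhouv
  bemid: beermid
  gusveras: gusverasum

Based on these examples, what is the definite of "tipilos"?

tipilosum

"tipilos" ends in -s. The stems ending in -s (gusveras → gusverasum, bumhepos → bumheposum) add -um.
The other patterns: stems ending in -d insert -er- after the first vowel; stems ending in -h or -o add ti- … -uv around the stem.
So tipilos → tipilosum.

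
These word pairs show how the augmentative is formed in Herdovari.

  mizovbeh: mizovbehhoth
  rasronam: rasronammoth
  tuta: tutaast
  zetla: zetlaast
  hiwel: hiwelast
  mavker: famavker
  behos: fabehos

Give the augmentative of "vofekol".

vofekolast

"vofekol" ends in -l. The one such stem in the data (hiwel → hiwelast) adds -ast, so the same rule applies.
The other patterns: stems ending in -h or -m double the final consonant and add -oth; stems ending in -r or -s add the prefix fa-.
So vofekol → vofekolast.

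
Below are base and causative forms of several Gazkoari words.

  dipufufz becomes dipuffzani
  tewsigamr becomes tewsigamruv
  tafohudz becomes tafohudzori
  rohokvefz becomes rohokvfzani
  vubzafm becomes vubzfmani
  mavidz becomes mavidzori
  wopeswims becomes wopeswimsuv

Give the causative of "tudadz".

tudadzori

"tudadz" has second-to-last letter 'd'. The stems whose second-to-last letter is 'd' (mavidz → mavidzori, tafohudz → tafohudzori) add -ori.
So tudadz → tudadzori.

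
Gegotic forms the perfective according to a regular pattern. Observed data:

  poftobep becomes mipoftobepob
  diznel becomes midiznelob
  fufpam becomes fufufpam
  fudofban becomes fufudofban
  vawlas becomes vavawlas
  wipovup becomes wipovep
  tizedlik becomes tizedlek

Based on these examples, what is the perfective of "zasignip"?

zasignep

poftobep and wipovup both end in -p yet inflect differently (mipoftobepob, wipovep), so the final letter is not what conditions the rule; the last vowel is.
"zasignip" has last vowel 'i'. The one such stem in the data (tizedlik → tizedlek) changes the last vowel to 'e' (as does wipovup), so the same rule applies.
The other patterns: stems whose last vowel is 'e' add mi- … -ob around the stem; stems whose last vowel is 'a' repeat the first consonant+vowel as a prefix.
So zasignip → zasignep.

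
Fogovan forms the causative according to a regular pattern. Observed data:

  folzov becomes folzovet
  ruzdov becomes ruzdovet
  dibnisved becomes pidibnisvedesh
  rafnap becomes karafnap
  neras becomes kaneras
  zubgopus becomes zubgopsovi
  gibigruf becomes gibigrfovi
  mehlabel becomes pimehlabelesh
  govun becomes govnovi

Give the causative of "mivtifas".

kamivtifas

neras and zubgopus both end in -s yet inflect differently (kaneras, zubgopsovi), so the final letter is not what conditions the rule; the last vowel is.
"mivtifas" has last vowel 'a'. The stems whose last vowel is 'a' (neras → kaneras, rafnap → karafnap) add the prefix ka-.
So mivtifas → kamivtifas.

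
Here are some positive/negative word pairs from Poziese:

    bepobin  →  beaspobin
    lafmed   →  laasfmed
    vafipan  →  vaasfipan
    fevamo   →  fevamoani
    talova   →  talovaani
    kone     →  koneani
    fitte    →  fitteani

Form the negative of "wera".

weraani

"wera" ends in a vowel. The stems ending in a vowel (fevamo → fevamoani, talova → talovaani, kone → koneani) add -ani.
The other pattern: stems ending in a consonant insert -as- after the first vowel.
So wera → weraani.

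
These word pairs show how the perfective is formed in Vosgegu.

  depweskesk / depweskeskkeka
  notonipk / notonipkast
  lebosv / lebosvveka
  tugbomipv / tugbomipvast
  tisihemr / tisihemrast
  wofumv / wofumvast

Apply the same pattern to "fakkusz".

lebosv and wofumv both end in -v yet inflect differently (lebosvveka, wofumvast), so the final letter is not what conditions the rule; the second-to-last letter is.
"fakkusz" has second-to-last letter 's'. The stems whose second-to-last letter is 's' (depweskesk → depweskeskkeka, lebosv → lebosvveka) double the final consonant and add -eka.
The other pattern: stems whose second-to-last letter is 'm' or 'p' add -ast.
So fakkusz → fakkuszzeka.

fakkuszzeka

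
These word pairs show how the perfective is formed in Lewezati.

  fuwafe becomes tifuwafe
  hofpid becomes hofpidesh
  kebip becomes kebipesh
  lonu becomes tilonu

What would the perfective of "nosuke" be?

hofpid and lonu both have 2 vowels yet inflect differently (hofpidesh, tilonu), so the number of vowels is not what conditions the rule; whether the stem ends in a vowel or a consonant is.
"nosuke" ends in a vowel. The stems ending in a vowel (lonu → tilonu, fuwafe → tifuwafe) add the prefix ti-.
The other pattern: stems ending in a consonant add -esh.
So nosuke → tinosuke.

tinosuke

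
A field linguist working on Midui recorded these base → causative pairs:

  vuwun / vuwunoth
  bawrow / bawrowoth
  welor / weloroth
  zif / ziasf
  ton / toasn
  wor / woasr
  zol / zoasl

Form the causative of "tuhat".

tuhatoth

"tuhat" has 2 vowels. The stems with 2 vowels (vuwun → vuwunoth, bawrow → bawrowoth, welor → weloroth) add -oth.
The other pattern: stems with 1 vowel insert -as- after the first vowel.
So tuhat → tuhatoth.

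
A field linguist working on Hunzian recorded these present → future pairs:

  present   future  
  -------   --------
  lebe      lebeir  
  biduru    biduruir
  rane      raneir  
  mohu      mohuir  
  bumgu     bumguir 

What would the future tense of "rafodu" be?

Every pair shown (lebe → lebeir, biduru → biduruir, rane → raneir, …) follows the same rule: add -ir.
So rafodu → rafoduir.

rafoduir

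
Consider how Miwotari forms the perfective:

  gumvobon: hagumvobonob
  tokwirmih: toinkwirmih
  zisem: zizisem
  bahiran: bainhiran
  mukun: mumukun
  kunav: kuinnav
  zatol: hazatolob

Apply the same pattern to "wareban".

wainreban

gumvobon and bahiran both end in -n yet inflect differently (hagumvobonob, bainhiran), so the final letter is not what conditions the rule; the last vowel is.
"wareban" has last vowel 'a'. The stems whose last vowel is 'a' (kunav → kuinnav, bahiran → bainhiran) insert -in- after the first vowel.
So wareban → wainreban.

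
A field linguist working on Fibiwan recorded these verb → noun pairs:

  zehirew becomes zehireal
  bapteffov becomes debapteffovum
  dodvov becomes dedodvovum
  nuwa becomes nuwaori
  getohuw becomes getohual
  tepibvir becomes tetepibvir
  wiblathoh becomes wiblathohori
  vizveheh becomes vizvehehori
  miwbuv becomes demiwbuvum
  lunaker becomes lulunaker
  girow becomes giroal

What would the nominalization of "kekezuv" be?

dekekezuvum

lunaker and zehirew both have last vowel 'e' yet inflect differently (lulunaker, zehireal), so the last vowel is not what conditions the rule; the final letter is.
"kekezuv" ends in -v. The stems ending in -v (miwbuv → demiwbuvum, bapteffov → debapteffovum, dodvov → dedodvovum) add de- … -um around the stem.
The other patterns: stems ending in -r repeat the first consonant+vowel as a prefix; stems ending in -w drop the final letter and add -al; stems ending in -a or -h add -ori.
So kekezuv → dekekezuvum.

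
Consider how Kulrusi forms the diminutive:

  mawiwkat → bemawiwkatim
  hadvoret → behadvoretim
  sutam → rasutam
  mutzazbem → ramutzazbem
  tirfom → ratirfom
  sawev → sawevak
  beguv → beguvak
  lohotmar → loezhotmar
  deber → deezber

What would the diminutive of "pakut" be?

mawiwkat and sutam both have last vowel 'a' yet inflect differently (bemawiwkatim, rasutam), so the last vowel is not what conditions the rule; the final letter is.
"pakut" ends in -t. The stems ending in -t (mawiwkat → bemawiwkatim, hadvoret → behadvoretim) add be- … -im around the stem.
The other patterns: stems ending in -m add the prefix ra-; stems ending in -v add -ak; stems ending in -r insert -ez- after the first vowel.
So pakut → bepakutim.

bepakutim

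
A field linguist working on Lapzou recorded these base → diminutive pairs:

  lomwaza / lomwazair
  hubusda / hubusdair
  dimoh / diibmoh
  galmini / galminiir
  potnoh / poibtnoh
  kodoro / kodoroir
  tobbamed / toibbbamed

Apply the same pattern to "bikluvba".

"bikluvba" ends in a vowel. The stems ending in a vowel (lomwaza → lomwazair, hubusda → hubusdair, kodoro → kodoroir) add -ir.
So bikluvba → bikluvbair.

bikluvbair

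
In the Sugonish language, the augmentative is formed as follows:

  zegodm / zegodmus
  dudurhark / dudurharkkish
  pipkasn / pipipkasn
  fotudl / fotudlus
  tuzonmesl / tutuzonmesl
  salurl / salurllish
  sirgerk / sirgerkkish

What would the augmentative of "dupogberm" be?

dupogbermmish

tuzonmesl and salurl both end in -l yet inflect differently (tutuzonmesl, salurllish), so the final letter is not what conditions the rule; the second-to-last letter is.
"dupogberm" has second-to-last letter 'r'. The stems whose second-to-last letter is 'r' (sirgerk → sirgerkkish, dudurhark → dudurharkkish, salurl → salurllish) double the final consonant and add -ish.
So dupogberm → dupogbermmish.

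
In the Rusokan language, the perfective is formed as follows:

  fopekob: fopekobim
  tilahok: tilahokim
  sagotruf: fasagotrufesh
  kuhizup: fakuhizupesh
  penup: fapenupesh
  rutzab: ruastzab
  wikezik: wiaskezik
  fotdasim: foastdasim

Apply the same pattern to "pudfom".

pudfomim

fopekob and rutzab both end in -b yet inflect differently (fopekobim, ruastzab), so the final letter is not what conditions the rule; the last vowel is.
"pudfom" has last vowel 'o'. The stems whose last vowel is 'o' (fopekob → fopekobim, tilahok → tilahokim) add -im.
The other patterns: stems whose last vowel is 'u' add fa- … -esh around the stem; stems whose last vowel is 'a' or 'i' insert -as- after the first vowel.
So pudfom → pudfomim.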